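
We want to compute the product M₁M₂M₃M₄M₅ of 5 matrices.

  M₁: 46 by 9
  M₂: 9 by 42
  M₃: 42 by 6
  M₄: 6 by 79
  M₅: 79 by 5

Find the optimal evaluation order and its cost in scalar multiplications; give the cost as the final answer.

6978

Adjacent pairs: M₁M₂ = 46·9·42 = 17388; M₂M₃ = 9·42·6 = 2268; M₃M₄ = 42·6·79 = 19908; M₄M₅ = 6·79·5 = 2370.
Length 3: M₁..M₃: k=1: 0+2268+46·9·6=4752; k=2: 17388+0+46·42·6=28980 → min 4752 | M₂..M₄: k=2: 0+19908+9·42·79=49770; k=3: 2268+0+9·6·79=6534 → min 6534 | M₃..M₅: k=3: 0+2370+42·6·5=3630; k=4: 19908+0+42·79·5=36498 → min 3630.
Length 4: M₁..M₄: k=1: 0+6534+46·9·79=39240; k=2: 17388+19908+46·42·79=189924; k=3: 4752+0+46·6·79=26556 → min 26556 | M₂..M₅: k=2: 0+3630+9·42·5=5520; k=3: 2268+2370+9·6·5=4908; k=4: 6534+0+9·79·5=10089 → min 4908.
Length 5: M₁..M₅: k=1: 0+4908+46·9·5=6978; k=2: 17388+3630+46·42·5=30678; k=3: 4752+2370+46·6·5=8502; k=4: 26556+0+46·79·5=44726 → min 6978.
Optimal parenthesization: (M₁((M₂M₃)(M₄M₅))) with cost 6978.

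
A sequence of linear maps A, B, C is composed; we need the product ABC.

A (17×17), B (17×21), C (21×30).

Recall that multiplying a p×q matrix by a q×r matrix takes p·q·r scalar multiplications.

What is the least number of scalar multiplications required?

16779

Order (A(BC)): (BC): 17×21 by 21×30 → 17×30, cost 17·21·30 = 10710; (A(BC)): 17×17 by 17×30 → 17×30, cost 17·17·30 = 8670; cumulative 19380. Total 19380.
Order ((AB)C): (AB): 17×17 by 17×21 → 17×21, cost 17·17·21 = 6069; ((AB)C): 17×21 by 21×30 → 17×30, cost 17·21·30 = 10710; cumulative 16779. Total 16779.
Minimum: 16779.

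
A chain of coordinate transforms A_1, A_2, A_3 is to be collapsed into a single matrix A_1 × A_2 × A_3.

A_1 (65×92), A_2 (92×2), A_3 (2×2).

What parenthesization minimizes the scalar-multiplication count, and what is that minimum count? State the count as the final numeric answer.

12220

(A_1 × (A_2 × A_3)): cost 12328.
((A_1 × A_2) × A_3): cost 12220.
Optimal: ((A_1 × A_2) × A_3) with cost 12220.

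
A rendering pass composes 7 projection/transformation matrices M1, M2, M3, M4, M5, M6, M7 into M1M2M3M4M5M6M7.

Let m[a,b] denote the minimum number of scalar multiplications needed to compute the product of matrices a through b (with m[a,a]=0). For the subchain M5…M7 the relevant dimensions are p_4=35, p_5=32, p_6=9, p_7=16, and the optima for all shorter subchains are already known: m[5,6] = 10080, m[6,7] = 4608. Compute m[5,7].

15120

m[5,7] = min over k∈[5,6] of m[5,k]+m[k+1,7]+p_{4}·p_k·p_{7}.
k=5: 0 + 4608 + 35·32·16 = 22528; k=6: 10080 + 0 + 35·9·16 = 15120.
Minimum: 15120 at k=6.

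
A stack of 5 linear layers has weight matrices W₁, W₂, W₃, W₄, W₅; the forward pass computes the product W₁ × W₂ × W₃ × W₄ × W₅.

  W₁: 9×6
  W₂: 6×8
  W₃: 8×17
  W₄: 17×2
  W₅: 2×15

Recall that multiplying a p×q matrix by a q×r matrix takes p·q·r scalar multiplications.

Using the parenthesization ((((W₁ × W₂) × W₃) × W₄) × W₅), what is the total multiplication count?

(W₁ × W₂): 9×6 by 6×8 → 9×8, cost 9·6·8 = 432
((W₁ × W₂) × W₃): 9×8 by 8×17 → 9×17, cost 9·8·17 = 1224; cumulative 1656
(((W₁ × W₂) × W₃) × W₄): 9×17 by 17×2 → 9×2, cost 9·17·2 = 306; cumulative 1962
((((W₁ × W₂) × W₃) × W₄) × W₅): 9×2 by 2×15 → 9×15, cost 9·2·15 = 270; cumulative 2232
Total: 2232 scalar multiplications.

2232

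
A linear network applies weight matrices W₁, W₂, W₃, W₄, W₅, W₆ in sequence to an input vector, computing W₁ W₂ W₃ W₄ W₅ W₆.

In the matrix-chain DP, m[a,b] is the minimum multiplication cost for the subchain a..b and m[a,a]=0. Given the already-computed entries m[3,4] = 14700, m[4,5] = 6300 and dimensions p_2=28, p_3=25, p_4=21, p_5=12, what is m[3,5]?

m[3,5] = min over k∈[3,4] of m[3,k]+m[k+1,5]+p_{2}·p_k·p_{5}.
k=3: 0 + 6300 + 28·25·12 = 14700; k=4: 14700 + 0 + 28·21·12 = 21756.
Minimum: 14700 at k=3.

14700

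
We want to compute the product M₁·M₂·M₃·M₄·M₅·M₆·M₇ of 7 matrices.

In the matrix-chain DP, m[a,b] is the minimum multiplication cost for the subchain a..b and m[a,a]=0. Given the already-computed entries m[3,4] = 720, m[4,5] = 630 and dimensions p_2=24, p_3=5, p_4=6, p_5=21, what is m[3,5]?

m[3,5] = min over k∈[3,4] of m[3,k]+m[k+1,5]+p_{2}·p_k·p_{5}.
k=3: 0 + 630 + 24·5·21 = 3150; k=4: 720 + 0 + 24·6·21 = 3744.
Minimum: 3150 at k=3.

3150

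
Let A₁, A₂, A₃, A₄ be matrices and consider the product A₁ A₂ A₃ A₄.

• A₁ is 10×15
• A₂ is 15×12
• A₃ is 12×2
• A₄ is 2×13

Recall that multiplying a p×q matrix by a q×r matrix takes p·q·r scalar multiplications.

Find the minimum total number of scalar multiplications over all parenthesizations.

920

Adjacent pairs: A₁A₂ = 10·15·12 = 1800; A₂A₃ = 15·12·2 = 360; A₃A₄ = 12·2·13 = 312.
Length 3: A₁..A₃: k=1: 0+360+10·15·2=660; k=2: 1800+0+10·12·2=2040 → min 660 | A₂..A₄: k=2: 0+312+15·12·13=2652; k=3: 360+0+15·2·13=750 → min 750.
Length 4: A₁..A₄: k=1: 0+750+10·15·13=2700; k=2: 1800+312+10·12·13=3672; k=3: 660+0+10·2·13=920 → min 920.
Optimal order: ((A₁ (A₂ A₃)) A₄) with cost 920.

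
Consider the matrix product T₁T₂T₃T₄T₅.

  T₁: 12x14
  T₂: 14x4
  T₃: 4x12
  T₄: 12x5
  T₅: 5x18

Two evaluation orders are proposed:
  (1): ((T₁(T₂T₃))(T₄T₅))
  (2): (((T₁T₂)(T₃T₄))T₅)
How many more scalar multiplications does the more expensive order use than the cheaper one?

4128

Order (1) = ((T₁(T₂T₃))(T₄T₅)): (T₂T₃): 14×4 by 4×12 → 14×12, cost 14·4·12 = 672; (T₁(T₂T₃)): 12×14 by 14×12 → 12×12, cost 12·14·12 = 2016; cumulative 2688; (T₄T₅): 12×5 by 5×18 → 12×18, cost 12·5·18 = 1080; ((T₁(T₂T₃))(T₄T₅)): 12×12 by 12×18 → 12×18, cost 12·12·18 = 2592; cumulative 6360. Total 6360.
Order (2) = (((T₁T₂)(T₃T₄))T₅): (T₁T₂): 12×14 by 14×4 → 12×4, cost 12·14·4 = 672; (T₃T₄): 4×12 by 12×5 → 4×5, cost 4·12·5 = 240; ((T₁T₂)(T₃T₄)): 12×4 by 4×5 → 12×5, cost 12·4·5 = 240; cumulative 1152; (((T₁T₂)(T₃T₄))T₅): 12×5 by 5×18 → 12×18, cost 12·5·18 = 1080; cumulative 2232. Total 2232.
Difference: |6360 − 2232| = 4128.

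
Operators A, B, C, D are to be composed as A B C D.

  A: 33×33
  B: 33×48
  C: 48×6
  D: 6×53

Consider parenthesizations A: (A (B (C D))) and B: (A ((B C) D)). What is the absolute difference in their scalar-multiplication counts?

79218

Order A = (A (B (C D))): (C D): 48×6 by 6×53 → 48×53, cost 48·6·53 = 15264; (B (C D)): 33×48 by 48×53 → 33×53, cost 33·48·53 = 83952; cumulative 99216; (A (B (C D))): 33×33 by 33×53 → 33×53, cost 33·33·53 = 57717; cumulative 156933. Total 156933.
Order B = (A ((B C) D)): (B C): 33×48 by 48×6 → 33×6, cost 33·48·6 = 9504; ((B C) D): 33×6 by 6×53 → 33×53, cost 33·6·53 = 10494; cumulative 19998; (A ((B C) D)): 33×33 by 33×53 → 33×53, cost 33·33·53 = 57717; cumulative 77715. Total 77715.
Difference: |156933 − 77715| = 79218.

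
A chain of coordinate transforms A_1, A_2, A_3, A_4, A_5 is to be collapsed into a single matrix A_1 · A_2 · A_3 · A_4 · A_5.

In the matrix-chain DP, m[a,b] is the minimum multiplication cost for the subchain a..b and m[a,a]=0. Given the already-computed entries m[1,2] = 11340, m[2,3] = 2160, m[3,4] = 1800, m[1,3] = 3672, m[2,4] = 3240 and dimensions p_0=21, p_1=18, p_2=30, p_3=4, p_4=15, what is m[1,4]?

4932

m[1,4] = min over k∈[1,3] of m[1,k]+m[k+1,4]+p_{0}·p_k·p_{4}.
k=1: 0 + 3240 + 21·18·15 = 8910; k=2: 11340 + 1800 + 21·30·15 = 22590; k=3: 3672 + 0 + 21·4·15 = 4932.
Minimum: 4932 at k=3.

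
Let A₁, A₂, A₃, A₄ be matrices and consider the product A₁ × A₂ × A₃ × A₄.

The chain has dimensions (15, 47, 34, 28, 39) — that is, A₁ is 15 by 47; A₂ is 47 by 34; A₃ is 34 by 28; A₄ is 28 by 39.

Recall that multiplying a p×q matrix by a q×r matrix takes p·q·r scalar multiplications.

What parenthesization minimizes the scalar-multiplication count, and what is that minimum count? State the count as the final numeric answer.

Adjacent pairs: A₁A₂ = 15·47·34 = 23970; A₂A₃ = 47·34·28 = 44744; A₃A₄ = 34·28·39 = 37128.
Length 3: A₁..A₃: k=1: 0+44744+15·47·28=64484; k=2: 23970+0+15·34·28=38250 → min 38250 | A₂..A₄: k=2: 0+37128+47·34·39=99450; k=3: 44744+0+47·28·39=96068 → min 96068.
Length 4: A₁..A₄: k=1: 0+96068+15·47·39=123563; k=2: 23970+37128+15·34·39=80988; k=3: 38250+0+15·28·39=54630 → min 54630.
Optimal parenthesization: (((A₁ × A₂) × A₃) × A₄) with cost 54630.

54630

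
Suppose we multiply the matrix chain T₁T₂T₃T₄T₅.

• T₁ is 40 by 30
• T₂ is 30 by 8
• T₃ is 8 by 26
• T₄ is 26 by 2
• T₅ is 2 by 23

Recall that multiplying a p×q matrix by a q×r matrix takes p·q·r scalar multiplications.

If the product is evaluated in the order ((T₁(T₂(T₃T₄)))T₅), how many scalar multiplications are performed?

(T₃T₄): 8×26 by 26×2 → 8×2, cost 8·26·2 = 416
(T₂(T₃T₄)): 30×8 by 8×2 → 30×2, cost 30·8·2 = 480; cumulative 896
(T₁(T₂(T₃T₄))): 40×30 by 30×2 → 40×2, cost 40·30·2 = 2400; cumulative 3296
((T₁(T₂(T₃T₄)))T₅): 40×2 by 2×23 → 40×23, cost 40·2·23 = 1840; cumulative 5136
Total: 5136 scalar multiplications.

5136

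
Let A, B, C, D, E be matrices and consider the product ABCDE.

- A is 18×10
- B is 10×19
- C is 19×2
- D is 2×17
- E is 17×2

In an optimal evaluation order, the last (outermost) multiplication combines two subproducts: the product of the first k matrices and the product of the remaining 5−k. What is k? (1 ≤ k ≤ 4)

1

Adjacent pairs: AB = 18·10·19 = 3420; BC = 10·19·2 = 380; CD = 19·2·17 = 646; DE = 2·17·2 = 68.
Length 3: A..C: k=1: 0+380+18·10·2=740; k=2: 3420+0+18·19·2=4104 → min 740 | B..D: k=2: 0+646+10·19·17=3876; k=3: 380+0+10·2·17=720 → min 720 | C..E: k=3: 0+68+19·2·2=144; k=4: 646+0+19·17·2=1292 → min 144.
Length 4: A..D: k=1: 0+720+18·10·17=3780; k=2: 3420+646+18·19·17=9880; k=3: 740+0+18·2·17=1352 → min 1352 | B..E: k=2: 0+144+10·19·2=524; k=3: 380+68+10·2·2=488; k=4: 720+0+10·17·2=1060 → min 488.
Top-level splits: k=1: (A..A)·(B..E) → 0+488+18·10·2 = 848; k=2: (A..B)·(C..E) → 3420+144+18·19·2 = 4248; k=3: (A..C)·(D..E) → 740+68+18·2·2 = 880; k=4: (A..D)·(E..E) → 1352+0+18·17·2 = 1964.
Best split is after A, i.e. k = 1.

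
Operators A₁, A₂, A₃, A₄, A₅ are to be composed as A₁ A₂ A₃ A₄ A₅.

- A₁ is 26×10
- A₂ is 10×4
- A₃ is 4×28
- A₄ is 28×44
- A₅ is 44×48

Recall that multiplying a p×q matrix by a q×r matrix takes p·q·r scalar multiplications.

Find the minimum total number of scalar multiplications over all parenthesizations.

19408

Adjacent pairs: A₁A₂ = 26·10·4 = 1040; A₂A₃ = 10·4·28 = 1120; A₃A₄ = 4·28·44 = 4928; A₄A₅ = 28·44·48 = 59136.
Length 3: A₁..A₃: k=1: 0+1120+26·10·28=8400; k=2: 1040+0+26·4·28=3952 → min 3952 | A₂..A₄: k=2: 0+4928+10·4·44=6688; k=3: 1120+0+10·28·44=13440 → min 6688 | A₃..A₅: k=3: 0+59136+4·28·48=64512; k=4: 4928+0+4·44·48=13376 → min 13376.
Length 4: A₁..A₄: k=1: 0+6688+26·10·44=18128; k=2: 1040+4928+26·4·44=10544; k=3: 3952+0+26·28·44=35984 → min 10544 | A₂..A₅: k=2: 0+13376+10·4·48=15296; k=3: 1120+59136+10·28·48=73696; k=4: 6688+0+10·44·48=27808 → min 15296.
Length 5: A₁..A₅: k=1: 0+15296+26·10·48=27776; k=2: 1040+13376+26·4·48=19408; k=3: 3952+59136+26·28·48=98032; k=4: 10544+0+26·44·48=65456 → min 19408.
Optimal order: ((A₁ A₂) ((A₃ A₄) A₅)) with cost 19408.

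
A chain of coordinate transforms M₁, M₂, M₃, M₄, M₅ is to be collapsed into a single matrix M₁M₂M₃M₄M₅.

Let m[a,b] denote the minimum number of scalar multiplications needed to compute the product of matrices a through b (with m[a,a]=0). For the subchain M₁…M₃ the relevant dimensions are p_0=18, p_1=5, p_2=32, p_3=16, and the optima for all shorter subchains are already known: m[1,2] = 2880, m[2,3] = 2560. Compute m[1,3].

m[1,3] = min over k∈[1,2] of m[1,k]+m[k+1,3]+p_{0}·p_k·p_{3}.
k=1: 0 + 2560 + 18·5·16 = 4000; k=2: 2880 + 0 + 18·32·16 = 12096.
Minimum: 4000 at k=1.

4000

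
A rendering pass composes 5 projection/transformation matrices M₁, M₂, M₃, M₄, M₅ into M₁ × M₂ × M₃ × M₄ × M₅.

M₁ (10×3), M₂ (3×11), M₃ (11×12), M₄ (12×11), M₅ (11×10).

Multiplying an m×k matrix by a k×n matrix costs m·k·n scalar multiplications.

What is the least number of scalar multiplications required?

Adjacent pairs: M₁M₂ = 10·3·11 = 330; M₂M₃ = 3·11·12 = 396; M₃M₄ = 11·12·11 = 1452; M₄M₅ = 12·11·10 = 1320.
Length 3: M₁..M₃: k=1: 0+396+10·3·12=756; k=2: 330+0+10·11·12=1650 → min 756 | M₂..M₄: k=2: 0+1452+3·11·11=1815; k=3: 396+0+3·12·11=792 → min 792 | M₃..M₅: k=3: 0+1320+11·12·10=2640; k=4: 1452+0+11·11·10=2662 → min 2640.
Length 4: M₁..M₄: k=1: 0+792+10·3·11=1122; k=2: 330+1452+10·11·11=2992; k=3: 756+0+10·12·11=2076 → min 1122 | M₂..M₅: k=2: 0+2640+3·11·10=2970; k=3: 396+1320+3·12·10=2076; k=4: 792+0+3·11·10=1122 → min 1122.
Length 5: M₁..M₅: k=1: 0+1122+10·3·10=1422; k=2: 330+2640+10·11·10=4070; k=3: 756+1320+10·12·10=3276; k=4: 1122+0+10·11·10=2222 → min 1422.
Optimal order: (M₁ × (((M₂ × M₃) × M₄) × M₅)) with cost 1422.

1422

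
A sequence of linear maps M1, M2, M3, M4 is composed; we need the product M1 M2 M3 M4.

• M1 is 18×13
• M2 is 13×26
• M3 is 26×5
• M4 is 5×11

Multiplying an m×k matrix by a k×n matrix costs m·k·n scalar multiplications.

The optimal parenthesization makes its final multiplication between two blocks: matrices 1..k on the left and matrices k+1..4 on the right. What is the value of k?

Adjacent pairs: M1M2 = 18·13·26 = 6084; M2M3 = 13·26·5 = 1690; M3M4 = 26·5·11 = 1430.
Length 3: M1..M3: k=1: 0+1690+18·13·5=2860; k=2: 6084+0+18·26·5=8424 → min 2860 | M2..M4: k=2: 0+1430+13·26·11=5148; k=3: 1690+0+13·5·11=2405 → min 2405.
Top-level splits: k=1: (M1..M1)·(M2..M4) → 0+2405+18·13·11 = 4979; k=2: (M1..M2)·(M3..M4) → 6084+1430+18·26·11 = 12662; k=3: (M1..M3)·(M4..M4) → 2860+0+18·5·11 = 3850.
Best split is after M3, i.e. k = 3.

3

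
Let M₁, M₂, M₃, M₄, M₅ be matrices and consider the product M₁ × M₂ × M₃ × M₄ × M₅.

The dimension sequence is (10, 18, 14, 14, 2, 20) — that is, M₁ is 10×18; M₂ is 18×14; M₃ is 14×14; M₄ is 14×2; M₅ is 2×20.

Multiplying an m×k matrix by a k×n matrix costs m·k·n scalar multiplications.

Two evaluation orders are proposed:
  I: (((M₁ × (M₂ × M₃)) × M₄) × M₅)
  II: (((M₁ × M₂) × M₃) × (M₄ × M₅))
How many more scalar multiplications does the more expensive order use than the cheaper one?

Order I = (((M₁ × (M₂ × M₃)) × M₄) × M₅): (M₂ × M₃): 18×14 by 14×14 → 18×14, cost 18·14·14 = 3528; (M₁ × (M₂ × M₃)): 10×18 by 18×14 → 10×14, cost 10·18·14 = 2520; cumulative 6048; ((M₁ × (M₂ × M₃)) × M₄): 10×14 by 14×2 → 10×2, cost 10·14·2 = 280; cumulative 6328; (((M₁ × (M₂ × M₃)) × M₄) × M₅): 10×2 by 2×20 → 10×20, cost 10·2·20 = 400; cumulative 6728. Total 6728.
Order II = (((M₁ × M₂) × M₃) × (M₄ × M₅)): (M₁ × M₂): 10×18 by 18×14 → 10×14, cost 10·18·14 = 2520; ((M₁ × M₂) × M₃): 10×14 by 14×14 → 10×14, cost 10·14·14 = 1960; cumulative 4480; (M₄ × M₅): 14×2 by 2×20 → 14×20, cost 14·2·20 = 560; (((M₁ × M₂) × M₃) × (M₄ × M₅)): 10×14 by 14×20 → 10×20, cost 10·14·20 = 2800; cumulative 7840. Total 7840.
Difference: |6728 − 7840| = 1112.

1112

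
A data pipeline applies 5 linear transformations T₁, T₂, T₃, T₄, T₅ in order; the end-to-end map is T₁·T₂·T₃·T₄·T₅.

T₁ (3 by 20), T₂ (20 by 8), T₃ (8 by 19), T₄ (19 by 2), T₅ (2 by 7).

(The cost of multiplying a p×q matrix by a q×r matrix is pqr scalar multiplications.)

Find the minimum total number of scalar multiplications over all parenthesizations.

Adjacent pairs: T₁T₂ = 3·20·8 = 480; T₂T₃ = 20·8·19 = 3040; T₃T₄ = 8·19·2 = 304; T₄T₅ = 19·2·7 = 266.
Length 3: T₁..T₃: k=1: 0+3040+3·20·19=4180; k=2: 480+0+3·8·19=936 → min 936 | T₂..T₄: k=2: 0+304+20·8·2=624; k=3: 3040+0+20·19·2=3800 → min 624 | T₃..T₅: k=3: 0+266+8·19·7=1330; k=4: 304+0+8·2·7=416 → min 416.
Length 4: T₁..T₄: k=1: 0+624+3·20·2=744; k=2: 480+304+3·8·2=832; k=3: 936+0+3·19·2=1050 → min 744 | T₂..T₅: k=2: 0+416+20·8·7=1536; k=3: 3040+266+20·19·7=5966; k=4: 624+0+20·2·7=904 → min 904.
Length 5: T₁..T₅: k=1: 0+904+3·20·7=1324; k=2: 480+416+3·8·7=1064; k=3: 936+266+3·19·7=1601; k=4: 744+0+3·2·7=786 → min 786.
Optimal order: ((T₁·(T₂·(T₃·T₄)))·T₅) with cost 786.

786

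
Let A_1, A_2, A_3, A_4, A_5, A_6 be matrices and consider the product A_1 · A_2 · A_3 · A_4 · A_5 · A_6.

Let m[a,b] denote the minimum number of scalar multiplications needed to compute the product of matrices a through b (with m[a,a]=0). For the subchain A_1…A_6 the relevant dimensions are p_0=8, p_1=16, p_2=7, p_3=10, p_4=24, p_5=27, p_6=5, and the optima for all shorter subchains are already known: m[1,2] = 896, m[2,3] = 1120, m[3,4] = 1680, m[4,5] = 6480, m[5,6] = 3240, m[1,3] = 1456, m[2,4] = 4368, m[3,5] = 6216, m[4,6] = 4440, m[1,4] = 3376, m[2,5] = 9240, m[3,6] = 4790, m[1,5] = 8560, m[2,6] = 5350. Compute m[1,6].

m[1,6] = min over k∈[1,5] of m[1,k]+m[k+1,6]+p_{0}·p_k·p_{6}.
k=1: 0 + 5350 + 8·16·5 = 5990; k=2: 896 + 4790 + 8·7·5 = 5966; k=3: 1456 + 4440 + 8·10·5 = 6296; k=4: 3376 + 3240 + 8·24·5 = 7576; k=5: 8560 + 0 + 8·27·5 = 9640.
Minimum: 5966 at k=2.

5966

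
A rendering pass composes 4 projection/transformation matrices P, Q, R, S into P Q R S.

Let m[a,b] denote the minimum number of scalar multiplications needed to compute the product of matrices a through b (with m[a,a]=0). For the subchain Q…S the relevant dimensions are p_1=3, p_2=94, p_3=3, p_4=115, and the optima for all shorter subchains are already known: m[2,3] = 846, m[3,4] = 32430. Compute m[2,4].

1881

m[2,4] = min over k∈[2,3] of m[2,k]+m[k+1,4]+p_{1}·p_k·p_{4}.
k=2: 0 + 32430 + 3·94·115 = 64860; k=3: 846 + 0 + 3·3·115 = 1881.
Minimum: 1881 at k=3.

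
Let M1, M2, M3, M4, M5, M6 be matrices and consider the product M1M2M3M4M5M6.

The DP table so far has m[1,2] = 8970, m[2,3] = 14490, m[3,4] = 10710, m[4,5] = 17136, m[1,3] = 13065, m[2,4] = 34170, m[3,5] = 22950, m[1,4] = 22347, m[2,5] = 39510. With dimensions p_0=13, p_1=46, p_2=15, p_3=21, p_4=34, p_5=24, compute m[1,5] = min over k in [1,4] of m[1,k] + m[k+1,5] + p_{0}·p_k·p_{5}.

32955

m[1,5] = min over k∈[1,4] of m[1,k]+m[k+1,5]+p_{0}·p_k·p_{5}.
k=1: 0 + 39510 + 13·46·24 = 53862; k=2: 8970 + 22950 + 13·15·24 = 36600; k=3: 13065 + 17136 + 13·21·24 = 36753; k=4: 22347 + 0 + 13·34·24 = 32955.
Minimum: 32955 at k=4.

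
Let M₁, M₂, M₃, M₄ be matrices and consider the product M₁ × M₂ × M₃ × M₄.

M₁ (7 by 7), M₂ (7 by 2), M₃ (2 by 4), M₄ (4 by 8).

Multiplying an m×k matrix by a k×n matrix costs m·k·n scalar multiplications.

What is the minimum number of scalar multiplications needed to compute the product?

274

Adjacent pairs: M₁M₂ = 7·7·2 = 98; M₂M₃ = 7·2·4 = 56; M₃M₄ = 2·4·8 = 64.
Length 3: M₁..M₃: k=1: 0+56+7·7·4=252; k=2: 98+0+7·2·4=154 → min 154 | M₂..M₄: k=2: 0+64+7·2·8=176; k=3: 56+0+7·4·8=280 → min 176.
Length 4: M₁..M₄: k=1: 0+176+7·7·8=568; k=2: 98+64+7·2·8=274; k=3: 154+0+7·4·8=378 → min 274.
Optimal order: ((M₁ × M₂) × (M₃ × M₄)) with cost 274.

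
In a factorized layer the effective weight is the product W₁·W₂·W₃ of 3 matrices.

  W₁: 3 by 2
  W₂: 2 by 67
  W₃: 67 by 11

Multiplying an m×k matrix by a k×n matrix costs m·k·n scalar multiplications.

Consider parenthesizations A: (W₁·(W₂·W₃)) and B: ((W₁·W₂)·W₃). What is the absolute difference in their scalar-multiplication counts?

1073

Order A = (W₁·(W₂·W₃)): (W₂·W₃): 2×67 by 67×11 → 2×11, cost 2·67·11 = 1474; (W₁·(W₂·W₃)): 3×2 by 2×11 → 3×11, cost 3·2·11 = 66; cumulative 1540. Total 1540.
Order B = ((W₁·W₂)·W₃): (W₁·W₂): 3×2 by 2×67 → 3×67, cost 3·2·67 = 402; ((W₁·W₂)·W₃): 3×67 by 67×11 → 3×11, cost 3·67·11 = 2211; cumulative 2613. Total 2613.
Difference: |1540 − 2613| = 1073.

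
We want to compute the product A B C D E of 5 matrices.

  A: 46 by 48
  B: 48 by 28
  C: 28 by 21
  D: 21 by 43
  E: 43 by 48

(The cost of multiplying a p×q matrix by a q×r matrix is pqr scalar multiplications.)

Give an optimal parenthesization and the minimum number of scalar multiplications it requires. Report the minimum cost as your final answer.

164304

Adjacent pairs: AB = 46·48·28 = 61824; BC = 48·28·21 = 28224; CD = 28·21·43 = 25284; DE = 21·43·48 = 43344.
Length 3: A..C: k=1: 0+28224+46·48·21=74592; k=2: 61824+0+46·28·21=88872 → min 74592 | B..D: k=2: 0+25284+48·28·43=83076; k=3: 28224+0+48·21·43=71568 → min 71568 | C..E: k=3: 0+43344+28·21·48=71568; k=4: 25284+0+28·43·48=83076 → min 71568.
Length 4: A..D: k=1: 0+71568+46·48·43=166512; k=2: 61824+25284+46·28·43=142492; k=3: 74592+0+46·21·43=116130 → min 116130 | B..E: k=2: 0+71568+48·28·48=136080; k=3: 28224+43344+48·21·48=119952; k=4: 71568+0+48·43·48=170640 → min 119952.
Length 5: A..E: k=1: 0+119952+46·48·48=225936; k=2: 61824+71568+46·28·48=195216; k=3: 74592+43344+46·21·48=164304; k=4: 116130+0+46·43·48=211074 → min 164304.
Optimal parenthesization: ((A (B C)) (D E)) with cost 164304.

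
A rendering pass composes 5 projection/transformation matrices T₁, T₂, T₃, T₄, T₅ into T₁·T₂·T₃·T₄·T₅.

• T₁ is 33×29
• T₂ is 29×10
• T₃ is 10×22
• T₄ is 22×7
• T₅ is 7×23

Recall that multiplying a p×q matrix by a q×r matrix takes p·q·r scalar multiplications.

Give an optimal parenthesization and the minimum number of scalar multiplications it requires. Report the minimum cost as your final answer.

Adjacent pairs: T₁T₂ = 33·29·10 = 9570; T₂T₃ = 29·10·22 = 6380; T₃T₄ = 10·22·7 = 1540; T₄T₅ = 22·7·23 = 3542.
Length 3: T₁..T₃: k=1: 0+6380+33·29·22=27434; k=2: 9570+0+33·10·22=16830 → min 16830 | T₂..T₄: k=2: 0+1540+29·10·7=3570; k=3: 6380+0+29·22·7=10846 → min 3570 | T₃..T₅: k=3: 0+3542+10·22·23=8602; k=4: 1540+0+10·7·23=3150 → min 3150.
Length 4: T₁..T₄: k=1: 0+3570+33·29·7=10269; k=2: 9570+1540+33·10·7=13420; k=3: 16830+0+33·22·7=21912 → min 10269 | T₂..T₅: k=2: 0+3150+29·10·23=9820; k=3: 6380+3542+29·22·23=24596; k=4: 3570+0+29·7·23=8239 → min 8239.
Length 5: T₁..T₅: k=1: 0+8239+33·29·23=30250; k=2: 9570+3150+33·10·23=20310; k=3: 16830+3542+33·22·23=37070; k=4: 10269+0+33·7·23=15582 → min 15582.
Optimal parenthesization: ((T₁·(T₂·(T₃·T₄)))·T₅) with cost 15582.

15582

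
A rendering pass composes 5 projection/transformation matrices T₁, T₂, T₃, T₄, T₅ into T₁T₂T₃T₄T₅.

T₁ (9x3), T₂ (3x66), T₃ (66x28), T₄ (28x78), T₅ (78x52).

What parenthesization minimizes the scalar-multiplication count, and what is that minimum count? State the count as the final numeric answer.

Adjacent pairs: T₁T₂ = 9·3·66 = 1782; T₂T₃ = 3·66·28 = 5544; T₃T₄ = 66·28·78 = 144144; T₄T₅ = 28·78·52 = 113568.
Length 3: T₁..T₃: k=1: 0+5544+9·3·28=6300; k=2: 1782+0+9·66·28=18414 → min 6300 | T₂..T₄: k=2: 0+144144+3·66·78=159588; k=3: 5544+0+3·28·78=12096 → min 12096 | T₃..T₅: k=3: 0+113568+66·28·52=209664; k=4: 144144+0+66·78·52=411840 → min 209664.
Length 4: T₁..T₄: k=1: 0+12096+9·3·78=14202; k=2: 1782+144144+9·66·78=192258; k=3: 6300+0+9·28·78=25956 → min 14202 | T₂..T₅: k=2: 0+209664+3·66·52=219960; k=3: 5544+113568+3·28·52=123480; k=4: 12096+0+3·78·52=24264 → min 24264.
Length 5: T₁..T₅: k=1: 0+24264+9·3·52=25668; k=2: 1782+209664+9·66·52=242334; k=3: 6300+113568+9·28·52=132972; k=4: 14202+0+9·78·52=50706 → min 25668.
Optimal parenthesization: (T₁(((T₂T₃)T₄)T₅)) with cost 25668.

25668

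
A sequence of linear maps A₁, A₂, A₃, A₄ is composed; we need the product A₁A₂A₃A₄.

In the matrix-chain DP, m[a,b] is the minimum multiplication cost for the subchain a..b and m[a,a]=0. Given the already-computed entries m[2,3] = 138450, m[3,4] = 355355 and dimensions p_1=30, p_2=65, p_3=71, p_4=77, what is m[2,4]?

m[2,4] = min over k∈[2,3] of m[2,k]+m[k+1,4]+p_{1}·p_k·p_{4}.
k=2: 0 + 355355 + 30·65·77 = 505505; k=3: 138450 + 0 + 30·71·77 = 302460.
Minimum: 302460 at k=3.

302460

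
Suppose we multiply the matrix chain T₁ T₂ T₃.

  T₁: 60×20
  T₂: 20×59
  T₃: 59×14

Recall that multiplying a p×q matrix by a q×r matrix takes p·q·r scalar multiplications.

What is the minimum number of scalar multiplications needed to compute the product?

33320

Order (T₁ (T₂ T₃)): (T₂ T₃): 20×59 by 59×14 → 20×14, cost 20·59·14 = 16520; (T₁ (T₂ T₃)): 60×20 by 20×14 → 60×14, cost 60·20·14 = 16800; cumulative 33320. Total 33320.
Order ((T₁ T₂) T₃): (T₁ T₂): 60×20 by 20×59 → 60×59, cost 60·20·59 = 70800; ((T₁ T₂) T₃): 60×59 by 59×14 → 60×14, cost 60·59·14 = 49560; cumulative 120360. Total 120360.
Minimum: 33320.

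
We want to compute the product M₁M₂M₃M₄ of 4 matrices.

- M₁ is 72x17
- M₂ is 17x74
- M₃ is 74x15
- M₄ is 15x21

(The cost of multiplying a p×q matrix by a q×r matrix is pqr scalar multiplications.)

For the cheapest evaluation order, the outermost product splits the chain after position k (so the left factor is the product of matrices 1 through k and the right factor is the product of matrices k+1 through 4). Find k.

1

Adjacent pairs: M₁M₂ = 72·17·74 = 90576; M₂M₃ = 17·74·15 = 18870; M₃M₄ = 74·15·21 = 23310.
Length 3: M₁..M₃: k=1: 0+18870+72·17·15=37230; k=2: 90576+0+72·74·15=170496 → min 37230 | M₂..M₄: k=2: 0+23310+17·74·21=49728; k=3: 18870+0+17·15·21=24225 → min 24225.
Top-level splits: k=1: (M₁..M₁)·(M₂..M₄) → 0+24225+72·17·21 = 49929; k=2: (M₁..M₂)·(M₃..M₄) → 90576+23310+72·74·21 = 225774; k=3: (M₁..M₃)·(M₄..M₄) → 37230+0+72·15·21 = 59910.
Best split is after M₁, i.e. k = 1.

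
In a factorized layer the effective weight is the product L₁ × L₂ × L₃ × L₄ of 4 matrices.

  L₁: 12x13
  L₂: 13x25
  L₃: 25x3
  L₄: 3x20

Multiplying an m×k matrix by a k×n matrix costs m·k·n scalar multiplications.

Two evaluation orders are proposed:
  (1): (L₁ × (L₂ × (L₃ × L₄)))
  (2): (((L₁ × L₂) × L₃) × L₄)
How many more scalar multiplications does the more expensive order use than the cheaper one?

5600

Order (1) = (L₁ × (L₂ × (L₃ × L₄))): (L₃ × L₄): 25×3 by 3×20 → 25×20, cost 25·3·20 = 1500; (L₂ × (L₃ × L₄)): 13×25 by 25×20 → 13×20, cost 13·25·20 = 6500; cumulative 8000; (L₁ × (L₂ × (L₃ × L₄))): 12×13 by 13×20 → 12×20, cost 12·13·20 = 3120; cumulative 11120. Total 11120.
Order (2) = (((L₁ × L₂) × L₃) × L₄): (L₁ × L₂): 12×13 by 13×25 → 12×25, cost 12·13·25 = 3900; ((L₁ × L₂) × L₃): 12×25 by 25×3 → 12×3, cost 12·25·3 = 900; cumulative 4800; (((L₁ × L₂) × L₃) × L₄): 12×3 by 3×20 → 12×20, cost 12·3·20 = 720; cumulative 5520. Total 5520.
Difference: |11120 − 5520| = 5600.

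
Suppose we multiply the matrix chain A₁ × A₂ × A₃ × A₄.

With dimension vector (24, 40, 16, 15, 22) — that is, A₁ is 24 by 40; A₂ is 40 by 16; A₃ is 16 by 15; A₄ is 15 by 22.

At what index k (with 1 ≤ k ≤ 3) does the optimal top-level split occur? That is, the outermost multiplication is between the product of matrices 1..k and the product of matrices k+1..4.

Adjacent pairs: A₁A₂ = 24·40·16 = 15360; A₂A₃ = 40·16·15 = 9600; A₃A₄ = 16·15·22 = 5280.
Length 3: A₁..A₃: k=1: 0+9600+24·40·15=24000; k=2: 15360+0+24·16·15=21120 → min 21120 | A₂..A₄: k=2: 0+5280+40·16·22=19360; k=3: 9600+0+40·15·22=22800 → min 19360.
Top-level splits: k=1: (A₁..A₁)·(A₂..A₄) → 0+19360+24·40·22 = 40480; k=2: (A₁..A₂)·(A₃..A₄) → 15360+5280+24·16·22 = 29088; k=3: (A₁..A₃)·(A₄..A₄) → 21120+0+24·15·22 = 29040.
Best split is after A₃, i.e. k = 3.

3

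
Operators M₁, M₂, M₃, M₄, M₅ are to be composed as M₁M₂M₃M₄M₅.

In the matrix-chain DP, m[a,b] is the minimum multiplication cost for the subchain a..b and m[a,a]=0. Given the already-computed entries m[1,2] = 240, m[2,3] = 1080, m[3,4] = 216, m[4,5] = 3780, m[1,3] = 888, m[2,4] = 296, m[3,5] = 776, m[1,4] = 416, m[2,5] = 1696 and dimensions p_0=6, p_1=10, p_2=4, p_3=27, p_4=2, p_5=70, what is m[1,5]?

m[1,5] = min over k∈[1,4] of m[1,k]+m[k+1,5]+p_{0}·p_k·p_{5}.
k=1: 0 + 1696 + 6·10·70 = 5896; k=2: 240 + 776 + 6·4·70 = 2696; k=3: 888 + 3780 + 6·27·70 = 16008; k=4: 416 + 0 + 6·2·70 = 1256.
Minimum: 1256 at k=4.

1256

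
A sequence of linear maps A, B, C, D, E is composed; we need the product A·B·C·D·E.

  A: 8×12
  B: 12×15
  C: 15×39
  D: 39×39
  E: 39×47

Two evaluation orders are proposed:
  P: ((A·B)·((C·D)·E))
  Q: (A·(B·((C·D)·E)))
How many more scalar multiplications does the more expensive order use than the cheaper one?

Order P = ((A·B)·((C·D)·E)): (A·B): 8×12 by 12×15 → 8×15, cost 8·12·15 = 1440; (C·D): 15×39 by 39×39 → 15×39, cost 15·39·39 = 22815; ((C·D)·E): 15×39 by 39×47 → 15×47, cost 15·39·47 = 27495; cumulative 50310; ((A·B)·((C·D)·E)): 8×15 by 15×47 → 8×47, cost 8·15·47 = 5640; cumulative 57390. Total 57390.
Order Q = (A·(B·((C·D)·E))): (C·D): 15×39 by 39×39 → 15×39, cost 15·39·39 = 22815; ((C·D)·E): 15×39 by 39×47 → 15×47, cost 15·39·47 = 27495; cumulative 50310; (B·((C·D)·E)): 12×15 by 15×47 → 12×47, cost 12·15·47 = 8460; cumulative 58770; (A·(B·((C·D)·E))): 8×12 by 12×47 → 8×47, cost 8·12·47 = 4512; cumulative 63282. Total 63282.
Difference: |57390 − 63282| = 5892.

5892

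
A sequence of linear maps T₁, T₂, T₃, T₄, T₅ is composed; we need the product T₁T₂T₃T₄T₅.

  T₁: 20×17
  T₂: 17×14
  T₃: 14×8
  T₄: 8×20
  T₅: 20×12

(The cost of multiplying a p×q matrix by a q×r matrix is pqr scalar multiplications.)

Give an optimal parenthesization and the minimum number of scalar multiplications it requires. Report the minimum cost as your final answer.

8464

Adjacent pairs: T₁T₂ = 20·17·14 = 4760; T₂T₃ = 17·14·8 = 1904; T₃T₄ = 14·8·20 = 2240; T₄T₅ = 8·20·12 = 1920.
Length 3: T₁..T₃: k=1: 0+1904+20·17·8=4624; k=2: 4760+0+20·14·8=7000 → min 4624 | T₂..T₄: k=2: 0+2240+17·14·20=7000; k=3: 1904+0+17·8·20=4624 → min 4624 | T₃..T₅: k=3: 0+1920+14·8·12=3264; k=4: 2240+0+14·20·12=5600 → min 3264.
Length 4: T₁..T₄: k=1: 0+4624+20·17·20=11424; k=2: 4760+2240+20·14·20=12600; k=3: 4624+0+20·8·20=7824 → min 7824 | T₂..T₅: k=2: 0+3264+17·14·12=6120; k=3: 1904+1920+17·8·12=5456; k=4: 4624+0+17·20·12=8704 → min 5456.
Length 5: T₁..T₅: k=1: 0+5456+20·17·12=9536; k=2: 4760+3264+20·14·12=11384; k=3: 4624+1920+20·8·12=8464; k=4: 7824+0+20·20·12=12624 → min 8464.
Optimal parenthesization: ((T₁(T₂T₃))(T₄T₅)) with cost 8464.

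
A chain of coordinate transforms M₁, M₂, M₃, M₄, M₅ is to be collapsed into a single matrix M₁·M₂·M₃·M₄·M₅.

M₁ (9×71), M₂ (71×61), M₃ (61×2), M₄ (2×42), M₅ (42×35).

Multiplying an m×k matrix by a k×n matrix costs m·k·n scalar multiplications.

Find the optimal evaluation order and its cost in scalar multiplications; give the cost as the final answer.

13510

Adjacent pairs: M₁M₂ = 9·71·61 = 38979; M₂M₃ = 71·61·2 = 8662; M₃M₄ = 61·2·42 = 5124; M₄M₅ = 2·42·35 = 2940.
Length 3: M₁..M₃: k=1: 0+8662+9·71·2=9940; k=2: 38979+0+9·61·2=40077 → min 9940 | M₂..M₄: k=2: 0+5124+71·61·42=187026; k=3: 8662+0+71·2·42=14626 → min 14626 | M₃..M₅: k=3: 0+2940+61·2·35=7210; k=4: 5124+0+61·42·35=94794 → min 7210.
Length 4: M₁..M₄: k=1: 0+14626+9·71·42=41464; k=2: 38979+5124+9·61·42=67161; k=3: 9940+0+9·2·42=10696 → min 10696 | M₂..M₅: k=2: 0+7210+71·61·35=158795; k=3: 8662+2940+71·2·35=16572; k=4: 14626+0+71·42·35=118996 → min 16572.
Length 5: M₁..M₅: k=1: 0+16572+9·71·35=38937; k=2: 38979+7210+9·61·35=65404; k=3: 9940+2940+9·2·35=13510; k=4: 10696+0+9·42·35=23926 → min 13510.
Optimal parenthesization: ((M₁·(M₂·M₃))·(M₄·M₅)) with cost 13510.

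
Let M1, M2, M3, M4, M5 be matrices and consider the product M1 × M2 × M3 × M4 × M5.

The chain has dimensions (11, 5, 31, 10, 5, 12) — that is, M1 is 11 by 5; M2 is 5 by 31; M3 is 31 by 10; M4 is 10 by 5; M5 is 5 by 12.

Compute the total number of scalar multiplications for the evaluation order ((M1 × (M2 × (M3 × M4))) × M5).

3260

(M3 × M4): 31×10 by 10×5 → 31×5, cost 31·10·5 = 1550
(M2 × (M3 × M4)): 5×31 by 31×5 → 5×5, cost 5·31·5 = 775; cumulative 2325
(M1 × (M2 × (M3 × M4))): 11×5 by 5×5 → 11×5, cost 11·5·5 = 275; cumulative 2600
((M1 × (M2 × (M3 × M4))) × M5): 11×5 by 5×12 → 11×12, cost 11·5·12 = 660; cumulative 3260
Total: 3260 scalar multiplications.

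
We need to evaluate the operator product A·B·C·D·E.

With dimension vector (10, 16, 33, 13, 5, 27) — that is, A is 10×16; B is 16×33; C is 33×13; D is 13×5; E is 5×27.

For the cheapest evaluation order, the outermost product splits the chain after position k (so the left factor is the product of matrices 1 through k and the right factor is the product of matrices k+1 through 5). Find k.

Adjacent pairs: AB = 10·16·33 = 5280; BC = 16·33·13 = 6864; CD = 33·13·5 = 2145; DE = 13·5·27 = 1755.
Length 3: A..C: k=1: 0+6864+10·16·13=8944; k=2: 5280+0+10·33·13=9570 → min 8944 | B..D: k=2: 0+2145+16·33·5=4785; k=3: 6864+0+16·13·5=7904 → min 4785 | C..E: k=3: 0+1755+33·13·27=13338; k=4: 2145+0+33·5·27=6600 → min 6600.
Length 4: A..D: k=1: 0+4785+10·16·5=5585; k=2: 5280+2145+10·33·5=9075; k=3: 8944+0+10·13·5=9594 → min 5585 | B..E: k=2: 0+6600+16·33·27=20856; k=3: 6864+1755+16·13·27=14235; k=4: 4785+0+16·5·27=6945 → min 6945.
Top-level splits: k=1: (A..A)·(B..E) → 0+6945+10·16·27 = 11265; k=2: (A..B)·(C..E) → 5280+6600+10·33·27 = 20790; k=3: (A..C)·(D..E) → 8944+1755+10·13·27 = 14209; k=4: (A..D)·(E..E) → 5585+0+10·5·27 = 6935.
Best split is after D, i.e. k = 4.

4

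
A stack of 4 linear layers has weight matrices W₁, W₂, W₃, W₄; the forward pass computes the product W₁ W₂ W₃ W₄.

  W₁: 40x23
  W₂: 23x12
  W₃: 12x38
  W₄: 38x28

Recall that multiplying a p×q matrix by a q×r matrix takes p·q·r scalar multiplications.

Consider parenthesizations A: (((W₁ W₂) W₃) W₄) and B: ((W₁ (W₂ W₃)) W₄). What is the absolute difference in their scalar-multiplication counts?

16168

Order A = (((W₁ W₂) W₃) W₄): (W₁ W₂): 40×23 by 23×12 → 40×12, cost 40·23·12 = 11040; ((W₁ W₂) W₃): 40×12 by 12×38 → 40×38, cost 40·12·38 = 18240; cumulative 29280; (((W₁ W₂) W₃) W₄): 40×38 by 38×28 → 40×28, cost 40·38·28 = 42560; cumulative 71840. Total 71840.
Order B = ((W₁ (W₂ W₃)) W₄): (W₂ W₃): 23×12 by 12×38 → 23×38, cost 23·12·38 = 10488; (W₁ (W₂ W₃)): 40×23 by 23×38 → 40×38, cost 40·23·38 = 34960; cumulative 45448; ((W₁ (W₂ W₃)) W₄): 40×38 by 38×28 → 40×28, cost 40·38·28 = 42560; cumulative 88008. Total 88008.
Difference: |71840 − 88008| = 16168.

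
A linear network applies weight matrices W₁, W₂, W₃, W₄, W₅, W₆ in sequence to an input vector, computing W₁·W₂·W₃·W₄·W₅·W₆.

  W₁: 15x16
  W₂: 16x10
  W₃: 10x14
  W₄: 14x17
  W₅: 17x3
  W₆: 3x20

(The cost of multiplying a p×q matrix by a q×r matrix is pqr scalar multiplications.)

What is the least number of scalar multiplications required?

Adjacent pairs: W₁W₂ = 15·16·10 = 2400; W₂W₃ = 16·10·14 = 2240; W₃W₄ = 10·14·17 = 2380; W₄W₅ = 14·17·3 = 714; W₅W₆ = 17·3·20 = 1020.
Length 3: W₁..W₃: k=1: 0+2240+15·16·14=5600; k=2: 2400+0+15·10·14=4500 → min 4500 | W₂..W₄: k=2: 0+2380+16·10·17=5100; k=3: 2240+0+16·14·17=6048 → min 5100 | W₃..W₅: k=3: 0+714+10·14·3=1134; k=4: 2380+0+10·17·3=2890 → min 1134 | W₄..W₆: k=4: 0+1020+14·17·20=5780; k=5: 714+0+14·3·20=1554 → min 1554.
Length 4: W₁..W₄: k=1: 0+5100+15·16·17=9180; k=2: 2400+2380+15·10·17=7330; k=3: 4500+0+15·14·17=8070 → min 7330 | W₂..W₅: k=2: 0+1134+16·10·3=1614; k=3: 2240+714+16·14·3=3626; k=4: 5100+0+16·17·3=5916 → min 1614 | W₃..W₆: k=3: 0+1554+10·14·20=4354; k=4: 2380+1020+10·17·20=6800; k=5: 1134+0+10·3·20=1734 → min 1734.
Length 5: W₁..W₅: k=1: 0+1614+15·16·3=2334; k=2: 2400+1134+15·10·3=3984; k=3: 4500+714+15·14·3=5844; k=4: 7330+0+15·17·3=8095 → min 2334 | W₂..W₆: k=2: 0+1734+16·10·20=4934; k=3: 2240+1554+16·14·20=8274; k=4: 5100+1020+16·17·20=11560; k=5: 1614+0+16·3·20=2574 → min 2574.
Length 6: W₁..W₆: k=1: 0+2574+15·16·20=7374; k=2: 2400+1734+15·10·20=7134; k=3: 4500+1554+15·14·20=10254; k=4: 7330+1020+15·17·20=13450; k=5: 2334+0+15·3·20=3234 → min 3234.
Optimal order: ((W₁·(W₂·(W₃·(W₄·W₅))))·W₆) with cost 3234.

3234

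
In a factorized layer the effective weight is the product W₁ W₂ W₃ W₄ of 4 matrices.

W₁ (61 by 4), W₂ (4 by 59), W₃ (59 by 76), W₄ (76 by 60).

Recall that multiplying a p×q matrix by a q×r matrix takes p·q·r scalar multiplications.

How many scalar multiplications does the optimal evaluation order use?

Adjacent pairs: W₁W₂ = 61·4·59 = 14396; W₂W₃ = 4·59·76 = 17936; W₃W₄ = 59·76·60 = 269040.
Length 3: W₁..W₃: k=1: 0+17936+61·4·76=36480; k=2: 14396+0+61·59·76=287920 → min 36480 | W₂..W₄: k=2: 0+269040+4·59·60=283200; k=3: 17936+0+4·76·60=36176 → min 36176.
Length 4: W₁..W₄: k=1: 0+36176+61·4·60=50816; k=2: 14396+269040+61·59·60=499376; k=3: 36480+0+61·76·60=314640 → min 50816.
Optimal order: (W₁ ((W₂ W₃) W₄)) with cost 50816.

50816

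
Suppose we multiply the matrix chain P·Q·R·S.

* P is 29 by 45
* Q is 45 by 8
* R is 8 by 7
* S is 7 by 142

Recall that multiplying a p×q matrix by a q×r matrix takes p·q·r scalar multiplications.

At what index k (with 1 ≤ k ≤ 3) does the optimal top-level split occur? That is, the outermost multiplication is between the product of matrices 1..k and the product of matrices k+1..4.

3

Adjacent pairs: PQ = 29·45·8 = 10440; QR = 45·8·7 = 2520; RS = 8·7·142 = 7952.
Length 3: P..R: k=1: 0+2520+29·45·7=11655; k=2: 10440+0+29·8·7=12064 → min 11655 | Q..S: k=2: 0+7952+45·8·142=59072; k=3: 2520+0+45·7·142=47250 → min 47250.
Top-level splits: k=1: (P..P)·(Q..S) → 0+47250+29·45·142 = 232560; k=2: (P..Q)·(R..S) → 10440+7952+29·8·142 = 51336; k=3: (P..R)·(S..S) → 11655+0+29·7·142 = 40481.
Best split is after R, i.e. k = 3.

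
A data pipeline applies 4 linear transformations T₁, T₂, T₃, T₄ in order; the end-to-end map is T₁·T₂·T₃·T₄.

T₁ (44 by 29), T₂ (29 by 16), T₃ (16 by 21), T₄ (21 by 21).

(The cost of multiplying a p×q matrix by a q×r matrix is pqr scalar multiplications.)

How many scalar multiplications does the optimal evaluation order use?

42256

Adjacent pairs: T₁T₂ = 44·29·16 = 20416; T₂T₃ = 29·16·21 = 9744; T₃T₄ = 16·21·21 = 7056.
Length 3: T₁..T₃: k=1: 0+9744+44·29·21=36540; k=2: 20416+0+44·16·21=35200 → min 35200 | T₂..T₄: k=2: 0+7056+29·16·21=16800; k=3: 9744+0+29·21·21=22533 → min 16800.
Length 4: T₁..T₄: k=1: 0+16800+44·29·21=43596; k=2: 20416+7056+44·16·21=42256; k=3: 35200+0+44·21·21=54604 → min 42256.
Optimal order: ((T₁·T₂)·(T₃·T₄)) with cost 42256.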